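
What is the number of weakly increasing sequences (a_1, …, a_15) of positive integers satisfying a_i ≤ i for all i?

9694845

Such sub-staircase sequences of length n are counted by C_n; here n = 15.
C_15 = C_14 · 2(2·14+1)/(14+2) = 2674440 · 58/16 = 9694845.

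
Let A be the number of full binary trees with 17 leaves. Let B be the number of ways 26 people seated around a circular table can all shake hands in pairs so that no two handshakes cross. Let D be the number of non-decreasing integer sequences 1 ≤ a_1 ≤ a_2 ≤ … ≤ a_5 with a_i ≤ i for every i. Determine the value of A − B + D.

Full binary trees with 17 leaves have 17−1 = 16 internal nodes, so there are C_16 of them. So A = C_16 = 35357670.
With 26 = 2·13 people, non-crossing handshake pairings are non-crossing perfect matchings on a circle, counted by C_13. So B = C_13 = 742900.
Weakly increasing sequences with a_i ≤ i biject with Dyck paths of semilength 5, so there are C_5. So D = C_5 = 42.
A − B + D = 35357670 − 742900 + 42 = 34614812.

34614812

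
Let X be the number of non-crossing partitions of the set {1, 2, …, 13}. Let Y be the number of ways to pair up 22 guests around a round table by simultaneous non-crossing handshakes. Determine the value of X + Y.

Non-crossing partitions of an n-element set are counted by C_n; here n = 13. So X = C_13 = 742900.
Non-crossing handshake pairings of 2n people are counted by C_n; 22 people gives n = 11. So Y = C_11 = 58786.
X + Y = 742900 + 58786 = 801686.

801686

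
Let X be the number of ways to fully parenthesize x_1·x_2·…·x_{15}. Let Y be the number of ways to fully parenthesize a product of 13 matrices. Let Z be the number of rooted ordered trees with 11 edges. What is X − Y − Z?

2407642

Bracketing 15 factors into binary products is counted by C_{15−1} = C_14. So X = C_14 = 2674440.
Ways to associate a product of 13 factors correspond to binary trees on 13 leaves, so the count is C_12. So Y = C_12 = 208012.
Rooted ordered trees with n edges are counted by C_n; here n = 11. So Z = C_11 = 58786.
X − Y − Z = 2674440 − 208012 − 58786 = 2407642.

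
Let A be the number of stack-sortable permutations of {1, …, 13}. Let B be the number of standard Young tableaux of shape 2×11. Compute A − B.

Stack-sortable permutations are exactly the 231-avoiding ones, counted by C_n; here n = 13. So A = C_13 = 742900.
Standard Young tableaux of shape 2×n are counted by C_n; here n = 11. So B = C_11 = 58786.
A − B = 742900 − 58786 = 684114.

684114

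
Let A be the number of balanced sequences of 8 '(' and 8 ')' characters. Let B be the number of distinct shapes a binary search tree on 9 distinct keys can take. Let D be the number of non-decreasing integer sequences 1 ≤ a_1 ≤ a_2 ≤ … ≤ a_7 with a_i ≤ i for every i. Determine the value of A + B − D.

5863

A balanced arrangement of 8 bracket pairs is a Dyck word of semilength 8, so the count is C_8. So A = C_8 = 1430.
There are C_n binary search tree shapes on n keys; with n = 9 that is C_9. So B = C_9 = 4862.
Weakly increasing sequences with a_i ≤ i biject with Dyck paths of semilength 7, so there are C_7. So D = C_7 = 429.
A + B − D = 1430 + 4862 − 429 = 5863.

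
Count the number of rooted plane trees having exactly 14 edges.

2674440

A rooted plane tree with 14 edges has 15 nodes, and the count is C_14.
C_14 = C(28,14)/15 = 40116600/15 = 2674440.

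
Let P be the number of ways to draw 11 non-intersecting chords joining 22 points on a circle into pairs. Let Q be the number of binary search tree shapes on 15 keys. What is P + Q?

Non-crossing perfect matchings of 2n points on a circle are counted by C_n; with 22 points, n = 11. So P = C_11 = 58786.
Rooted binary trees with 15 nodes (each child slot possibly empty) number C_15. So Q = C_15 = 9694845.
P + Q = 58786 + 9694845 = 9753631.

9753631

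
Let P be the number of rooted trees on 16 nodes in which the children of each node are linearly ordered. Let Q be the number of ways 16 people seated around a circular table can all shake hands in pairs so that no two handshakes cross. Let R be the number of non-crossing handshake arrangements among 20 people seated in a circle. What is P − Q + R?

A rooted plane tree on 16 nodes has 15 edges, and such trees are counted by C_15. So P = C_15 = 9694845.
With 16 = 2·8 people, non-crossing handshake pairings are non-crossing perfect matchings on a circle, counted by C_8. So Q = C_8 = 1430.
With 20 = 2·10 people, non-crossing handshake pairings are non-crossing perfect matchings on a circle, counted by C_10. So R = C_10 = 16796.
P − Q + R = 9694845 − 1430 + 16796 = 9710211.

9710211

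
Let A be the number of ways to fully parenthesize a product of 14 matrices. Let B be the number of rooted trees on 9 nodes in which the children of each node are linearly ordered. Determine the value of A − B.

Parenthesizations of m factors correspond to full binary trees with m leaves, counted by C_{m−1}; m = 14 gives C_13. So A = C_13 = 742900.
Rooted ordered (plane) trees on m nodes have m−1 edges and are counted by C_{m−1}; m = 9 gives C_8. So B = C_8 = 1430.
A − B = 742900 − 1430 = 741470.

741470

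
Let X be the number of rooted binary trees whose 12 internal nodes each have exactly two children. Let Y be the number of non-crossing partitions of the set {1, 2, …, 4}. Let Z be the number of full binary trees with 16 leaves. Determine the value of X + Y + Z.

9902871

Full binary trees with n internal nodes are counted by C_n; here n = 12. So X = C_12 = 208012.
The non-crossing partitions of [4] form a lattice of size C_4. So Y = C_4 = 14.
A full binary tree with L leaves has L−1 internal nodes and is counted by C_{L−1}; L = 16 gives C_15. So Z = C_15 = 9694845.
X + Y + Z = 208012 + 14 + 9694845 = 9902871.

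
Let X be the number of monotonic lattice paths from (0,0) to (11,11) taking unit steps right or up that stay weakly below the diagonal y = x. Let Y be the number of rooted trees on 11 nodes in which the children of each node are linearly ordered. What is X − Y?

Sub-diagonal monotone paths from (0,0) to (11,11) biject with Dyck paths of semilength 11, giving C_11. So X = C_11 = 58786.
Rooted ordered (plane) trees on m nodes have m−1 edges and are counted by C_{m−1}; m = 11 gives C_10. So Y = C_10 = 16796.
X − Y = 58786 − 16796 = 41990.

41990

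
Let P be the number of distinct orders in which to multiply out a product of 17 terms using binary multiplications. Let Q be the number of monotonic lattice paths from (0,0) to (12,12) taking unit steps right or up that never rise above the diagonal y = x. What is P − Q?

Ways to associate a product of 17 factors correspond to binary trees on 17 leaves, so the count is C_16. So P = C_16 = 35357670.
Sub-diagonal monotone paths from (0,0) to (12,12) biject with Dyck paths of semilength 12, giving C_12. So Q = C_12 = 208012.
P − Q = 35357670 − 208012 = 35149658.

35149658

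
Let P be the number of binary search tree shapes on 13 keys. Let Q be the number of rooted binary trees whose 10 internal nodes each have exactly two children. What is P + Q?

759696

Rooted binary trees with 13 nodes (each child slot possibly empty) number C_13. So P = C_13 = 742900.
The number of full binary trees on 10 internal nodes is the Catalan number C_10. So Q = C_10 = 16796.
P + Q = 742900 + 16796 = 759696.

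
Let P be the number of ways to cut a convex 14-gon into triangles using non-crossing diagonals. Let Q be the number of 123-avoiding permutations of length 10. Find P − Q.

191216

The number of triangulations of a 14-gon is the Catalan number C_12 (index = sides − 2). So P = C_12 = 208012.
Permutations of [n] avoiding any single length-3 pattern are counted by C_n; here n = 10. So Q = C_10 = 16796.
P − Q = 208012 − 16796 = 191216.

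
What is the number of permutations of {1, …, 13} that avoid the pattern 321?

742900

Permutations of [n] avoiding any single length-3 pattern are counted by C_n; here n = 13.
C_13 = 742900.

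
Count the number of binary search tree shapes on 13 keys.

742900

Binary trees (left/right distinguished) on n nodes are counted by C_n; here n = 13.
C_13 = C(26,13)/14 = 10400600/14 = 742900.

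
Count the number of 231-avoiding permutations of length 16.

35357670

For any fixed pattern of length 3, the pattern-avoiding permutations of [16] number C_16.
C_16 = C(32,16)/17 = 601080390/17 = 35357670.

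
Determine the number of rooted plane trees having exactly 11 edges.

58786

Rooted ordered trees with n edges are counted by C_n; here n = 11.
C_11 = C_10 · 2(2·10+1)/(10+2) = 16796 · 42/12 = 58786.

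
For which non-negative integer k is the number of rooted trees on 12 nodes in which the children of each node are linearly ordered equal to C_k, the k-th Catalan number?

11

Rooted ordered (plane) trees on m nodes have m−1 edges and are counted by C_{m−1}; m = 12 gives C_11.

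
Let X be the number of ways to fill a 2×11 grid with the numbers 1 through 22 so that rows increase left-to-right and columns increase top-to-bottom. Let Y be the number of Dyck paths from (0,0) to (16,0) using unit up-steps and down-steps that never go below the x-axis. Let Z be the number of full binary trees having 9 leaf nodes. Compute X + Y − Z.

58786

By the hook-length formula (or a Dyck-path bijection), SYT of shape 2×11 number C_11. So X = C_11 = 58786.
A Dyck path with 8 up-steps and 8 down-steps has semilength 8, so there are C_8 of them. So Y = C_8 = 1430.
A full binary tree with L leaves has L−1 internal nodes and is counted by C_{L−1}; L = 9 gives C_8. So Z = C_8 = 1430.
X + Y − Z = 58786 + 1430 − 1430 = 58786.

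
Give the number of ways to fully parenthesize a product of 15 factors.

2674440

Parenthesizations of m factors correspond to full binary trees with m leaves, counted by C_{m−1}; m = 15 gives C_14.
C_14 = C_13 · 2(2·13+1)/(13+2) = 742900 · 54/15 = 2674440.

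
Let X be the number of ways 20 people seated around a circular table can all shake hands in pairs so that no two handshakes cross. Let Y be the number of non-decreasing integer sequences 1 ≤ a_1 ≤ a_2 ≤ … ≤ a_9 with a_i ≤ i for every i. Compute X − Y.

With 20 = 2·10 people, non-crossing handshake pairings are non-crossing perfect matchings on a circle, counted by C_10. So X = C_10 = 16796.
Weakly increasing sequences with a_i ≤ i biject with Dyck paths of semilength 9, so there are C_9. So Y = C_9 = 4862.
X − Y = 16796 − 4862 = 11934.

11934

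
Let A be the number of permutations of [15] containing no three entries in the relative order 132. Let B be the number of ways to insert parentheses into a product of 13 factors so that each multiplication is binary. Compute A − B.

9486833

For any fixed pattern of length 3, the pattern-avoiding permutations of [15] number C_15. So A = C_15 = 9694845.
Bracketing 13 factors into binary products is counted by C_{13−1} = C_12. So B = C_12 = 208012.
A − B = 9694845 − 208012 = 9486833.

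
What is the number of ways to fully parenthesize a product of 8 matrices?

429

Parenthesizations of m factors correspond to full binary trees with m leaves, counted by C_{m−1}; m = 8 gives C_7.
C_7 = C(14,7)/8 = 3432/8 = 429.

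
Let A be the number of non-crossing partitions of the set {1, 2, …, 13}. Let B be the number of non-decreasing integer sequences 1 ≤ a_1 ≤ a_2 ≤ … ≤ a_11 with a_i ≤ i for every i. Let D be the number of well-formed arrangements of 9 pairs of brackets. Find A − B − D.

679252

The non-crossing partitions of [13] form a lattice of size C_13. So A = C_13 = 742900.
Such sub-staircase sequences of length n are counted by C_n; here n = 11. So B = C_11 = 58786.
With 9 pairs the number of balanced bracket strings is the Catalan number C_9. So D = C_9 = 4862.
A − B − D = 742900 − 58786 − 4862 = 679252.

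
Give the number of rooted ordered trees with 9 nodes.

1430

A rooted plane tree on 9 nodes has 8 edges, and such trees are counted by C_8.
C_8 = C(16,8)/9 = 12870/9 = 1430.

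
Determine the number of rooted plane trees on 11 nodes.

16796

Rooted ordered (plane) trees on m nodes have m−1 edges and are counted by C_{m−1}; m = 11 gives C_10.
C_10 = C_9 · 2(2·9+1)/(9+2) = 4862 · 38/11 = 16796.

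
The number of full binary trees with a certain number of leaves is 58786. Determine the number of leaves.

Full binary trees with L leaves are counted by C_{L−1}, and C_11 = 58786.
So the index is 11, and the number of leaves is 11 + 1 = 12.

12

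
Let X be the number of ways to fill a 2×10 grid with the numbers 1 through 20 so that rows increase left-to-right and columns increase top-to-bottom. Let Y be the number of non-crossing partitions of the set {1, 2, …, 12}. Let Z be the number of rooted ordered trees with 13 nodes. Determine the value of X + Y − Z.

16796

By the hook-length formula (or a Dyck-path bijection), SYT of shape 2×10 number C_10. So X = C_10 = 16796.
The non-crossing partitions of [12] form a lattice of size C_12. So Y = C_12 = 208012.
Rooted ordered (plane) trees on m nodes have m−1 edges and are counted by C_{m−1}; m = 13 gives C_12. So Z = C_12 = 208012.
X + Y − Z = 16796 + 208012 − 208012 = 16796.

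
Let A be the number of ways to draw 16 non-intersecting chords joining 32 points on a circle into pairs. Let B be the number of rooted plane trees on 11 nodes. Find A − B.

Pairing 32 circle points by 16 non-crossing chords gives C_16 matchings. So A = C_16 = 35357670.
A rooted plane tree on 11 nodes has 10 edges, and such trees are counted by C_10. So B = C_10 = 16796.
A − B = 35357670 − 16796 = 35340874.

35340874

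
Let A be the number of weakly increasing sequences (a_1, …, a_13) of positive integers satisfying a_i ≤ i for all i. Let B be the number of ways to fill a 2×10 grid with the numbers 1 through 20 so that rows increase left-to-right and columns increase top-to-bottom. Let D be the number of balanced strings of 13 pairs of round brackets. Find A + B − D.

Such sub-staircase sequences of length n are counted by C_n; here n = 13. So A = C_13 = 742900.
Standard Young tableaux of shape 2×n are counted by C_n; here n = 10. So B = C_10 = 16796.
With 13 pairs the number of balanced bracket strings is the Catalan number C_13. So D = C_13 = 742900.
A + B − D = 742900 + 16796 − 742900 = 16796.

16796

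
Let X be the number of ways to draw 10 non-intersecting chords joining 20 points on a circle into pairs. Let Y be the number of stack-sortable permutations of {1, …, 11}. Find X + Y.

75582

Non-crossing perfect matchings of 2n points on a circle are counted by C_n; with 20 points, n = 10. So X = C_10 = 16796.
By Knuth's characterisation, the stack-sortable permutations of length 11 are the 231-avoiders, numbering C_11. So Y = C_11 = 58786.
X + Y = 16796 + 58786 = 75582.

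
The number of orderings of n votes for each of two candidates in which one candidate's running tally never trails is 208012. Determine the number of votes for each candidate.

12

Such ballot sequences with n votes each are counted by C_n. Since C_12 = 208012, the index is 12.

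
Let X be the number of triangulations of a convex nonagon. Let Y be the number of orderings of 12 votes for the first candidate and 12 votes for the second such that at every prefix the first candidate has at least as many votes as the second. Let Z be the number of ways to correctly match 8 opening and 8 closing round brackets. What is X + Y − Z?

207011

The number of triangulations of a 9-gon is the Catalan number C_7 (index = sides − 2). So X = C_7 = 429.
Ballot sequences with n votes each where one side never trails are Dyck words, counted by C_n; here n = 12. So Y = C_12 = 208012.
With 8 pairs the number of balanced bracket strings is the Catalan number C_8. So Z = C_8 = 1430.
X + Y − Z = 429 + 208012 − 1430 = 207011.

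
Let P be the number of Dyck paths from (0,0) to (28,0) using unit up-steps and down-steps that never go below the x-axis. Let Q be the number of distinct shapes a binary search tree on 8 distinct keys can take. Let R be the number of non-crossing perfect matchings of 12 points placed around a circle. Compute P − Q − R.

Dyck paths of semilength n (length 2n) are counted by C_n; here n = 14. So P = C_14 = 2674440.
Binary trees (left/right distinguished) on n nodes are counted by C_n; here n = 8. So Q = C_8 = 1430.
Non-crossing perfect matchings of 2n points on a circle are counted by C_n; with 12 points, n = 6. So R = C_6 = 132.
P − Q − R = 2674440 − 1430 − 132 = 2672878.

2672878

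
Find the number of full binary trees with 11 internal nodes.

The number of full binary trees on 11 internal nodes is the Catalan number C_11.
C_11 = C_10 · 2(2·10+1)/(10+2) = 16796 · 42/12 = 58786.

58786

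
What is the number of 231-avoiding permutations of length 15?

9694845

Permutations of [n] avoiding any single length-3 pattern are counted by C_n; here n = 15.
C_15 = C(30,15)/16 = 155117520/16 = 9694845.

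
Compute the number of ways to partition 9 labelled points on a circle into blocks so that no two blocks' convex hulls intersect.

4862

The non-crossing partitions of [9] form a lattice of size C_9.
C_9 = C(18,9)/10 = 48620/10 = 4862.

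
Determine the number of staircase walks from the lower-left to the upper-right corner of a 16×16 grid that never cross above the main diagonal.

35357670

Sub-diagonal monotone paths from (0,0) to (16,16) biject with Dyck paths of semilength 16, giving C_16.
C_16 = C(32,16)/17 = 601080390/17 = 35357670.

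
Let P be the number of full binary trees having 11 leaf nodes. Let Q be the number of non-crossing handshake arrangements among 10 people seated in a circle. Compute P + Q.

16838

Full binary trees with 11 leaves have 11−1 = 10 internal nodes, so there are C_10 of them. So P = C_10 = 16796.
With 10 = 2·5 people, non-crossing handshake pairings are non-crossing perfect matchings on a circle, counted by C_5. So Q = C_5 = 42.
P + Q = 16796 + 42 = 16838.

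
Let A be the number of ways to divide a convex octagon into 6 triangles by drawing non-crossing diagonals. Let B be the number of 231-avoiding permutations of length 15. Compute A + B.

The number of triangulations of an 8-gon is the Catalan number C_6 (index = sides − 2). So A = C_6 = 132.
Permutations of [n] avoiding any single length-3 pattern are counted by C_n; here n = 15. So B = C_15 = 9694845.
A + B = 132 + 9694845 = 9694977.

9694977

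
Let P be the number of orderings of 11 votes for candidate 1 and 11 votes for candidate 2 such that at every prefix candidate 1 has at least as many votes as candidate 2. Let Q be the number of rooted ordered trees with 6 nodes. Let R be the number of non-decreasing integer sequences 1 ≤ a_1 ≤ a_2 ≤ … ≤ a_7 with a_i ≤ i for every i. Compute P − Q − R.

58315

Ballot sequences with n votes each where one side never trails are Dyck words, counted by C_n; here n = 11. So P = C_11 = 58786.
Rooted ordered (plane) trees on m nodes have m−1 edges and are counted by C_{m−1}; m = 6 gives C_5. So Q = C_5 = 42.
Such sub-staircase sequences of length n are counted by C_n; here n = 7. So R = C_7 = 429.
P − Q − R = 58786 − 42 − 429 = 58315.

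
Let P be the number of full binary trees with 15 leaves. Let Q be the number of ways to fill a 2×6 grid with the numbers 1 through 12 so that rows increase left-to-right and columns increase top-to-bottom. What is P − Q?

2674308

Full binary trees with 15 leaves have 15−1 = 14 internal nodes, so there are C_14 of them. So P = C_14 = 2674440.
By the hook-length formula (or a Dyck-path bijection), SYT of shape 2×6 number C_6. So Q = C_6 = 132.
P − Q = 2674440 − 132 = 2674308.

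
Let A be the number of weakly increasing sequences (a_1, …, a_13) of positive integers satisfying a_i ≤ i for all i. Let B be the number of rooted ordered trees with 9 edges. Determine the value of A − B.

Weakly increasing sequences with a_i ≤ i biject with Dyck paths of semilength 13, so there are C_13. So A = C_13 = 742900.
A rooted plane tree with 9 edges has 10 nodes, and the count is C_9. So B = C_9 = 4862.
A − B = 742900 − 4862 = 738038.

738038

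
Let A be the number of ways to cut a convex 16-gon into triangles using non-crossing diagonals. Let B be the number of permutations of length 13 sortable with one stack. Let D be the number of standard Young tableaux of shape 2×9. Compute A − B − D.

1926678

The number of triangulations of a 16-gon is the Catalan number C_14 (index = sides − 2). So A = C_14 = 2674440.
By Knuth's characterisation, the stack-sortable permutations of length 13 are the 231-avoiders, numbering C_13. So B = C_13 = 742900.
Standard Young tableaux of shape 2×n are counted by C_n; here n = 9. So D = C_9 = 4862.
A − B − D = 2674440 − 742900 − 4862 = 1926678.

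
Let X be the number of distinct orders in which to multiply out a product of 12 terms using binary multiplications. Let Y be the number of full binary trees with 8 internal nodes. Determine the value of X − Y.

Ways to associate a product of 12 factors correspond to binary trees on 12 leaves, so the count is C_11. So X = C_11 = 58786.
The number of full binary trees on 8 internal nodes is the Catalan number C_8. So Y = C_8 = 1430.
X − Y = 58786 − 1430 = 57356.

57356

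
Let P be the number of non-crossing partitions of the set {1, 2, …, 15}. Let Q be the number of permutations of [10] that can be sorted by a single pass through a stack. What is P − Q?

Non-crossing partitions of an n-element set are counted by C_n; here n = 15. So P = C_15 = 9694845.
Stack-sortable permutations are exactly the 231-avoiding ones, counted by C_n; here n = 10. So Q = C_10 = 16796.
P − Q = 9694845 − 16796 = 9678049.

9678049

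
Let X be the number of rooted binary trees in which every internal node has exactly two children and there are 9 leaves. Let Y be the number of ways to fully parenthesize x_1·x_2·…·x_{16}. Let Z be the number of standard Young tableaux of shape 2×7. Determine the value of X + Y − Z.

9695846

A full binary tree with L leaves has L−1 internal nodes and is counted by C_{L−1}; L = 9 gives C_8. So X = C_8 = 1430.
Bracketing 16 factors into binary products is counted by C_{16−1} = C_15. So Y = C_15 = 9694845.
Standard Young tableaux of shape 2×n are counted by C_n; here n = 7. So Z = C_7 = 429.
X + Y − Z = 1430 + 9694845 − 429 = 9695846.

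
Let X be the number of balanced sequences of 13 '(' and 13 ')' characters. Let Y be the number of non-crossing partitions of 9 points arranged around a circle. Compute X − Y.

738038

Balanced strings of n pairs of brackets are counted by C_n; here n = 13. So X = C_13 = 742900.
The non-crossing partitions of [9] form a lattice of size C_9. So Y = C_9 = 4862.
X − Y = 742900 − 4862 = 738038.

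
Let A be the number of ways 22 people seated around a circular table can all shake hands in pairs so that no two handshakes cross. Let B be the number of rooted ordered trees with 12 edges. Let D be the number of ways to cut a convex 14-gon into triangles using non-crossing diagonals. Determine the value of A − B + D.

With 22 = 2·11 people, non-crossing handshake pairings are non-crossing perfect matchings on a circle, counted by C_11. So A = C_11 = 58786.
A rooted plane tree with 12 edges has 13 nodes, and the count is C_12. So B = C_12 = 208012.
Triangulations of a convex m-gon are counted by C_{m−2}; with m = 14 this is C_12. So D = C_12 = 208012.
A − B + D = 58786 − 208012 + 208012 = 58786.

58786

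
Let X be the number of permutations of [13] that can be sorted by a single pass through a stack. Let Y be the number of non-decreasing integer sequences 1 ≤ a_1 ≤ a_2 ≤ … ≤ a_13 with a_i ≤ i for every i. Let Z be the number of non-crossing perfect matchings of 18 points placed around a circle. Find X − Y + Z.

4862

By Knuth's characterisation, the stack-sortable permutations of length 13 are the 231-avoiders, numbering C_13. So X = C_13 = 742900.
Weakly increasing sequences with a_i ≤ i biject with Dyck paths of semilength 13, so there are C_13. So Y = C_13 = 742900.
Non-crossing perfect matchings of 2n points on a circle are counted by C_n; with 18 points, n = 9. So Z = C_9 = 4862.
X − Y + Z = 742900 − 742900 + 4862 = 4862.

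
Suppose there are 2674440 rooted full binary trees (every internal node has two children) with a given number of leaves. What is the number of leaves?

Full binary trees with L leaves are counted by C_{L−1}. The Catalan number equal to 2674440 is C_14.
So the index is 14, and the number of leaves is 14 + 1 = 15.

15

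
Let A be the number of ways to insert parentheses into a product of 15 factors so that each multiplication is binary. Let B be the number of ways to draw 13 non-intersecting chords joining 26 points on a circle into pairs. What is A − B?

Bracketing 15 factors into binary products is counted by C_{15−1} = C_14. So A = C_14 = 2674440.
Non-crossing perfect matchings of 2n points on a circle are counted by C_n; with 26 points, n = 13. So B = C_13 = 742900.
A − B = 2674440 − 742900 = 1931540.

1931540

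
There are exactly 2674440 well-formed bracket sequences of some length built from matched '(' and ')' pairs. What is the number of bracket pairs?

Balanced strings of n bracket-pairs are counted by C_n. Since C_14 = 2674440, the index is 14.

14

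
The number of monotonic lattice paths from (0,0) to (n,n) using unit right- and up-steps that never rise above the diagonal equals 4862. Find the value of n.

9

Such diagonal-avoiding paths in an n×n grid are counted by C_n. The Catalan number equal to 4862 is C_9.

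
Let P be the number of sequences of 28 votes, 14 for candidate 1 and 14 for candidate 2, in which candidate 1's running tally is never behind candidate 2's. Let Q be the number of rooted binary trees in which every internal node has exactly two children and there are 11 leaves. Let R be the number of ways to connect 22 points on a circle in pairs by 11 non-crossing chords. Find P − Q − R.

Ballot sequences with n votes each where one side never trails are Dyck words, counted by C_n; here n = 14. So P = C_14 = 2674440.
Full binary trees with 11 leaves have 11−1 = 10 internal nodes, so there are C_10 of them. So Q = C_10 = 16796.
Non-crossing perfect matchings of 2n points on a circle are counted by C_n; with 22 points, n = 11. So R = C_11 = 58786.
P − Q − R = 2674440 − 16796 − 58786 = 2598858.

2598858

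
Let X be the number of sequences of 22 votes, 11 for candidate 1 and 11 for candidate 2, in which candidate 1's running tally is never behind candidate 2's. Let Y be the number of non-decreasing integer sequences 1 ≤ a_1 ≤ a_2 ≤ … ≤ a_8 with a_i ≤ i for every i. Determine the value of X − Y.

57356

Ballot sequences with n votes each where one side never trails are Dyck words, counted by C_n; here n = 11. So X = C_11 = 58786.
Weakly increasing sequences with a_i ≤ i biject with Dyck paths of semilength 8, so there are C_8. So Y = C_8 = 1430.
X − Y = 58786 − 1430 = 57356.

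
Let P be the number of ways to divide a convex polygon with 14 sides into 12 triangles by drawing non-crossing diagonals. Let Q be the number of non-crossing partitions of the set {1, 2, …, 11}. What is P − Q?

The number of triangulations of a 14-gon is the Catalan number C_12 (index = sides − 2). So P = C_12 = 208012.
Non-crossing partitions of an n-element set are counted by C_n; here n = 11. So Q = C_11 = 58786.
P − Q = 208012 − 58786 = 149226.

149226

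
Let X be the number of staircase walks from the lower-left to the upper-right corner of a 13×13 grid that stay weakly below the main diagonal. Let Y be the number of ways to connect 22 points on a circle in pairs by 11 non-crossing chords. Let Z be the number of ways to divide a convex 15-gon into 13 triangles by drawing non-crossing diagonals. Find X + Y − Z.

Sub-diagonal monotone paths from (0,0) to (13,13) biject with Dyck paths of semilength 13, giving C_13. So X = C_13 = 742900.
Non-crossing perfect matchings of 2n points on a circle are counted by C_n; with 22 points, n = 11. So Y = C_11 = 58786.
Triangulations of a convex m-gon are counted by C_{m−2}; with m = 15 this is C_13. So Z = C_13 = 742900.
X + Y − Z = 742900 + 58786 − 742900 = 58786.

58786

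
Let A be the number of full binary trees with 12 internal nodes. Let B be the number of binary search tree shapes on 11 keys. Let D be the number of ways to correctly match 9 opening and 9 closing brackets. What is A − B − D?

144364

Full binary trees with n internal nodes are counted by C_n; here n = 12. So A = C_12 = 208012.
Rooted binary trees with 11 nodes (each child slot possibly empty) number C_11. So B = C_11 = 58786.
A balanced arrangement of 9 bracket pairs is a Dyck word of semilength 9, so the count is C_9. So D = C_9 = 4862.
A − B − D = 208012 − 58786 − 4862 = 144364.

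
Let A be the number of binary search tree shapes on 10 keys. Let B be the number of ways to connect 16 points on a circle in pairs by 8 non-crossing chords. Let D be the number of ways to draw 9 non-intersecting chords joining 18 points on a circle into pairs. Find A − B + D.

20228

Rooted binary trees with 10 nodes (each child slot possibly empty) number C_10. So A = C_10 = 16796.
Pairing 16 circle points by 8 non-crossing chords gives C_8 matchings. So B = C_8 = 1430.
Non-crossing perfect matchings of 2n points on a circle are counted by C_n; with 18 points, n = 9. So D = C_9 = 4862.
A − B + D = 16796 − 1430 + 4862 = 20228.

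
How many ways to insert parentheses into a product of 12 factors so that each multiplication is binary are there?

Ways to associate a product of 12 factors correspond to binary trees on 12 leaves, so the count is C_11.
C_11 = C(22,11)/12 = 705432/12 = 58786.

58786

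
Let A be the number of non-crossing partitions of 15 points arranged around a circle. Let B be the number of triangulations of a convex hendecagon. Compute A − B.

9689983

The non-crossing partitions of [15] form a lattice of size C_15. So A = C_15 = 9694845.
Triangulations of a convex m-gon are counted by C_{m−2}; with m = 11 this is C_9. So B = C_9 = 4862.
A − B = 9694845 − 4862 = 9689983.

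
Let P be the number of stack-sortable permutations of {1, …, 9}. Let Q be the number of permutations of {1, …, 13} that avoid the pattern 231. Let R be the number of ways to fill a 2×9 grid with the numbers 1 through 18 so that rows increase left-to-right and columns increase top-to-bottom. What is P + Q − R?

Stack-sortable permutations are exactly the 231-avoiding ones, counted by C_n; here n = 9. So P = C_9 = 4862.
Permutations of [n] avoiding any single length-3 pattern are counted by C_n; here n = 13. So Q = C_13 = 742900.
Standard Young tableaux of shape 2×n are counted by C_n; here n = 9. So R = C_9 = 4862.
P + Q − R = 4862 + 742900 − 4862 = 742900.

742900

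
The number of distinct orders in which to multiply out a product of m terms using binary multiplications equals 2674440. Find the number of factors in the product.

15

Parenthesizations of m factors are counted by C_{m−1}; 2674440 = C_14.
So the index is 14, and the number of factors is 14 + 1 = 15.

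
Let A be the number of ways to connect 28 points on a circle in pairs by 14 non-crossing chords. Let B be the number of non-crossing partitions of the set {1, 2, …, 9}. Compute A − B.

Non-crossing perfect matchings of 2n points on a circle are counted by C_n; with 28 points, n = 14. So A = C_14 = 2674440.
The non-crossing partitions of [9] form a lattice of size C_9. So B = C_9 = 4862.
A − B = 2674440 − 4862 = 2669578.

2669578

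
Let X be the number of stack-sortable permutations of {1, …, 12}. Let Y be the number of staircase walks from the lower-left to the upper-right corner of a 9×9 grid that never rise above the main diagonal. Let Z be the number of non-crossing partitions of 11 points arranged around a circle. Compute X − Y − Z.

Stack-sortable permutations are exactly the 231-avoiding ones, counted by C_n; here n = 12. So X = C_12 = 208012.
Monotone paths in an n×n grid that stay weakly below the diagonal are counted by C_n; here n = 9. So Y = C_9 = 4862.
The non-crossing partitions of [11] form a lattice of size C_11. So Z = C_11 = 58786.
X − Y − Z = 208012 − 4862 − 58786 = 144364.

144364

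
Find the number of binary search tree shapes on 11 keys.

58786

Rooted binary trees with 11 nodes (each child slot possibly empty) number C_11.
C_11 = C(22,11)/12 = 705432/12 = 58786.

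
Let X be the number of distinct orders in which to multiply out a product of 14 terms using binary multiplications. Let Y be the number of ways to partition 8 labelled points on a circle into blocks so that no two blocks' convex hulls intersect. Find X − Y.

Parenthesizations of m factors correspond to full binary trees with m leaves, counted by C_{m−1}; m = 14 gives C_13. So X = C_13 = 742900.
Non-crossing partitions of an n-element set are counted by C_n; here n = 8. So Y = C_8 = 1430.
X − Y = 742900 − 1430 = 741470.

741470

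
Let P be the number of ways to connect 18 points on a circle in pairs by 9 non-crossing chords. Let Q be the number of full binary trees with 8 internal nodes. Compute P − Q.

Non-crossing perfect matchings of 2n points on a circle are counted by C_n; with 18 points, n = 9. So P = C_9 = 4862.
Full binary trees with n internal nodes are counted by C_n; here n = 8. So Q = C_8 = 1430.
P − Q = 4862 − 1430 = 3432.

3432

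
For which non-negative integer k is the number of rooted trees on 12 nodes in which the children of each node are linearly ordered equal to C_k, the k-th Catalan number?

Rooted ordered (plane) trees on m nodes have m−1 edges and are counted by C_{m−1}; m = 12 gives C_11.

11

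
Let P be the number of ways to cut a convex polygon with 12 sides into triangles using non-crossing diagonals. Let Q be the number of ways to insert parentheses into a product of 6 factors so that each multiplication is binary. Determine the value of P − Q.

16754

The number of triangulations of a 12-gon is the Catalan number C_10 (index = sides − 2). So P = C_10 = 16796.
Bracketing 6 factors into binary products is counted by C_{6−1} = C_5. So Q = C_5 = 42.
P − Q = 16796 − 42 = 16754.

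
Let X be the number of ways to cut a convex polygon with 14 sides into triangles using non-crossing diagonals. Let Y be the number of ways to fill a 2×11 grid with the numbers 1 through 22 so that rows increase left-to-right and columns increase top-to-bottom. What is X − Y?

149226

The number of triangulations of a 14-gon is the Catalan number C_12 (index = sides − 2). So X = C_12 = 208012.
By the hook-length formula (or a Dyck-path bijection), SYT of shape 2×11 number C_11. So Y = C_11 = 58786.
X − Y = 208012 − 58786 = 149226.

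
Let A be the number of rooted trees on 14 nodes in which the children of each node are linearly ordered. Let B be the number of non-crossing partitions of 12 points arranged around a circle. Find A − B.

Rooted ordered (plane) trees on m nodes have m−1 edges and are counted by C_{m−1}; m = 14 gives C_13. So A = C_13 = 742900.
Non-crossing partitions of an n-element set are counted by C_n; here n = 12. So B = C_12 = 208012.
A − B = 742900 − 208012 = 534888.

534888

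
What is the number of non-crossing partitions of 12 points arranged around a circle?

The non-crossing partitions of [12] form a lattice of size C_12.
C_12 = C(24,12)/13 = 2704156/13 = 208012.

208012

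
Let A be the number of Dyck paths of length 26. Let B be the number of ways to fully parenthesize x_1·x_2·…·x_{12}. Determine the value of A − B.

684114

Paths of 13 up- and 13 down-steps that never dip below the axis are Dyck paths; their count is C_13. So A = C_13 = 742900.
Ways to associate a product of 12 factors correspond to binary trees on 12 leaves, so the count is C_11. So B = C_11 = 58786.
A − B = 742900 − 58786 = 684114.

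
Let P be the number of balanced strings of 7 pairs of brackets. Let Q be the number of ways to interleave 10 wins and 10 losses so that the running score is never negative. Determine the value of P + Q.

A balanced arrangement of 7 bracket pairs is a Dyck word of semilength 7, so the count is C_7. So P = C_7 = 429.
Ballot sequences with n votes each where one side never trails are Dyck words, counted by C_n; here n = 10. So Q = C_10 = 16796.
P + Q = 429 + 16796 = 17225.

17225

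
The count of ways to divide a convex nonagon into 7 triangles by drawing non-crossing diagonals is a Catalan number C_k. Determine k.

A convex 9-gon is triangulated into 7 triangles, and the number of such triangulations is the Catalan number C_{9−2} = C_7.

7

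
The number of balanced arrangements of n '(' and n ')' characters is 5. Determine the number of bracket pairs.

Balanced strings of n bracket-pairs are counted by C_n. Since C_3 = 5, the index is 3.

3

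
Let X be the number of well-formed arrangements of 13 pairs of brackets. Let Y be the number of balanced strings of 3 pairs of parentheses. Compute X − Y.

With 13 pairs the number of balanced bracket strings is the Catalan number C_13. So X = C_13 = 742900.
Balanced strings of n pairs of brackets are counted by C_n; here n = 3. So Y = C_3 = 5.
X − Y = 742900 − 5 = 742895.

742895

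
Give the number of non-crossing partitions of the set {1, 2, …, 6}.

Non-crossing partitions of an n-element set are counted by C_n; here n = 6.
C_6 = C(12,6)/7 = 924/7 = 132.

132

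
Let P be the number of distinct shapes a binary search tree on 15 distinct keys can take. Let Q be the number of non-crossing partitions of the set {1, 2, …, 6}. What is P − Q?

There are C_n binary search tree shapes on n keys; with n = 15 that is C_15. So P = C_15 = 9694845.
Non-crossing partitions of an n-element set are counted by C_n; here n = 6. So Q = C_6 = 132.
P − Q = 9694845 − 132 = 9694713.

9694713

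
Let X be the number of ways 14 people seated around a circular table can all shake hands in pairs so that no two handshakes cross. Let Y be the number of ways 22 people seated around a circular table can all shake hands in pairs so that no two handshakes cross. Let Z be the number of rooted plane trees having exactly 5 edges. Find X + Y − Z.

59173

Non-crossing handshake pairings of 2n people are counted by C_n; 14 people gives n = 7. So X = C_7 = 429.
Non-crossing handshake pairings of 2n people are counted by C_n; 22 people gives n = 11. So Y = C_11 = 58786.
A rooted plane tree with 5 edges has 6 nodes, and the count is C_5. So Z = C_5 = 42.
X + Y − Z = 429 + 58786 − 42 = 59173.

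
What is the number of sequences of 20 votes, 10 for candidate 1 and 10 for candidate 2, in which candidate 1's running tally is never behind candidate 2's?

Ballot sequences with n votes each where one side never trails are Dyck words, counted by C_n; here n = 10.
C_10 = C(20,10)/11 = 184756/11 = 16796.

16796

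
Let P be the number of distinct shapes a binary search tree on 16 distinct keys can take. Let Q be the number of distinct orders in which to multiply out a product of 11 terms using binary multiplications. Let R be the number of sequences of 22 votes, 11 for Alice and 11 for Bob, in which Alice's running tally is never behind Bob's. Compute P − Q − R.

35282088

Binary trees (left/right distinguished) on n nodes are counted by C_n; here n = 16. So P = C_16 = 35357670.
Ways to associate a product of 11 factors correspond to binary trees on 11 leaves, so the count is C_10. So Q = C_10 = 16796.
Ballot sequences with n votes each where one side never trails are Dyck words, counted by C_n; here n = 11. So R = C_11 = 58786.
P − Q − R = 35357670 − 16796 − 58786 = 35282088.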